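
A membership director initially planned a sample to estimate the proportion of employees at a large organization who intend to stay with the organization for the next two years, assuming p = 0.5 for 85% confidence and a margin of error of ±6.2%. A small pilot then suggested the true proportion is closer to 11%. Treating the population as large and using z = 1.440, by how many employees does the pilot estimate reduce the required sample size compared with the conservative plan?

82

Conservative (p = 0.5): n = 1.440² × 0.25 / 0.062² ≈ 134.86 → 135.
Using p = 0.11: p(1−p) = 0.0979, so n = 1.440² × 0.0979 / 0.062² ≈ 52.81 → 53.
Reduction: 135 − 53 = 82.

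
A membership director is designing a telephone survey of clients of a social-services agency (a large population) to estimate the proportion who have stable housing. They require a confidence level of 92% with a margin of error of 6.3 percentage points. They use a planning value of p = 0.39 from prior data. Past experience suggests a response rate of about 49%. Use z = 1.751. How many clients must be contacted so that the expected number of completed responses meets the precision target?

376

Completed interviews needed: n₀ = 1.751² × 0.2379 / 0.063² ≈ 183.77 → 184.
At a 49% response rate, contacts needed = 184 / 0.49 ≈ 375.51 → 376.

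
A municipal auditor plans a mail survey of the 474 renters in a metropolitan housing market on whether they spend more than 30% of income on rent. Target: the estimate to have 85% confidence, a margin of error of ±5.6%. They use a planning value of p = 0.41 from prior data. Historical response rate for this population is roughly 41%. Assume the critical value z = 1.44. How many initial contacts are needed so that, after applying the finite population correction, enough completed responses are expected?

293

Completed interviews needed (unadjusted): n₀ = 1.44² × 0.2419 / 0.056² ≈ 159.95 → 160.
FPC for N = 474: n = 160 / (1 + 159/474) = 160 / 1.3354 ≈ 119.81 → 120.
At a 41% response rate, contacts needed = 120 / 0.41 ≈ 292.68 → 293.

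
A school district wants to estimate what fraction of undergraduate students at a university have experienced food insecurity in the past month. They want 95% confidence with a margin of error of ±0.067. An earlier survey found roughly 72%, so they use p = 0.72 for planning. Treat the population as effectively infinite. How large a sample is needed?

For 95% confidence, z = 1.96.
With p = 0.72, p(1−p) = 0.2016.
n = z²·p(1−p)/E² = 1.96² × 0.2016 / 0.067² = 3.8416 × 0.2016 / 0.004489 ≈ 172.53.
Rounding up gives n = 173.

173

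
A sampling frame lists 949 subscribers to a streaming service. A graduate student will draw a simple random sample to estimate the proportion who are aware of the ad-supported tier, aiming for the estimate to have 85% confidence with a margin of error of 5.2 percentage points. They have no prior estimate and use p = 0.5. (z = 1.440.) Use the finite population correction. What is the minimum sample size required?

160

Unadjusted: n₀ = 1.440² × 0.50 × 0.50 / 0.052² ≈ 191.72, so n₀ = 192.
Finite population correction with N = 949: n = n₀ / (1 + (n₀−1)/N) = 192 / (1 + 191/949) = 192 / 1.2013 ≈ 159.83.
Rounding up, n = 160.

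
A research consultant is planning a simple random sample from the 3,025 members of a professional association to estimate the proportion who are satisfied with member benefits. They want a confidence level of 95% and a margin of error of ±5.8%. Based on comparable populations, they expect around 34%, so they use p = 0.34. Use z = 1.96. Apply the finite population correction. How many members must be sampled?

Unadjusted: n₀ = 1.96² × 0.34 × 0.66 / 0.058² ≈ 256.26, so n₀ = 257.
Finite population correction with N = 3,025: n = n₀ / (1 + (n₀−1)/N) = 257 / (1 + 256/3025) = 257 / 1.0846 ≈ 236.95.
Rounding up, n = 237.

237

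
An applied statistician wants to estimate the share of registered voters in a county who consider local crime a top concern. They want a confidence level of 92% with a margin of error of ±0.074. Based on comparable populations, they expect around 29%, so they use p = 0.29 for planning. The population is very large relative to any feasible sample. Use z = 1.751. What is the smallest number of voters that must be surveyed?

With p = 0.29, p(1−p) = 0.2059.
n = z²·p(1−p)/E² = 1.751² × 0.2059 / 0.074² = 3.0660 × 0.2059 / 0.005476 ≈ 115.28.
Rounding up gives n = 116.

116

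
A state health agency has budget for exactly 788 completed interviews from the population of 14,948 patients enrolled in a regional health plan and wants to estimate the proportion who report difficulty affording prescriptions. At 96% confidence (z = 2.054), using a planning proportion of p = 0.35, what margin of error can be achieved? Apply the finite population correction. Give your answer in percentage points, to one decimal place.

Finite-population factor: (N−n)/(N−1) = (14948−788)/(14948−1) = 0.9473.
SE(p̂) = √[p(1−p)/n · (N−n)/(N−1)] = √[0.2275/788 × 0.9473] = 0.01654.
E = z × SE = 2.054 × 0.01654 = 0.03397 ≈ 3.4 percentage points.

3.4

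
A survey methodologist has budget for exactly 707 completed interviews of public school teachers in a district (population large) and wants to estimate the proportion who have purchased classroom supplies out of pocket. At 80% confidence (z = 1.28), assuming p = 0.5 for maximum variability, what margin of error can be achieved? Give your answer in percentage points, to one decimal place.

SE(p̂) = √[p(1−p)/n] = √[0.2500/707] = 0.01880.
E = z × SE = 1.28 × 0.01880 = 0.02407, or 2.4 percentage points.

2.4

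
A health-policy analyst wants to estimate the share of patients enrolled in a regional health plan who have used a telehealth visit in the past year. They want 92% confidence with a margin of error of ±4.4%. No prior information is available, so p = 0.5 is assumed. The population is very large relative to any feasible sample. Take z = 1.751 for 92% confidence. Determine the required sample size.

With p = 0.5, p(1−p) = 0.25.
n = z²·p(1−p)/E² = 1.751² × 0.2500 / 0.044² = 3.0660 × 0.2500 / 0.001936 ≈ 395.92.
Rounding up gives n = 396.

396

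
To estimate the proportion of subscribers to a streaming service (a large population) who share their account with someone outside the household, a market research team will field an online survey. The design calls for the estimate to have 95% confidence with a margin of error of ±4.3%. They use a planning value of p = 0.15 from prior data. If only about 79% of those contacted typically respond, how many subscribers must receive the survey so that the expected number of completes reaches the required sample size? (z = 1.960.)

Completed interviews needed: n₀ = 1.960² × 0.1275 / 0.043² ≈ 264.90 → 265.
At a 79% response rate, contacts needed = 265 / 0.79 ≈ 335.44 → 336.

336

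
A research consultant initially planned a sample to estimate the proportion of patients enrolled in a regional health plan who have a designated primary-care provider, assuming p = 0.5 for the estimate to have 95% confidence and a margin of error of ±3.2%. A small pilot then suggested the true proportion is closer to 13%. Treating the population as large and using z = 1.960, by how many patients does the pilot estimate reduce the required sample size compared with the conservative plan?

513

Conservative (p = 0.5): n = 1.960² × 0.25 / 0.032² ≈ 937.89 → 938.
Using p = 0.13: p(1−p) = 0.1131, so n = 1.960² × 0.1131 / 0.032² ≈ 424.30 → 425.
Reduction: 938 − 425 = 513.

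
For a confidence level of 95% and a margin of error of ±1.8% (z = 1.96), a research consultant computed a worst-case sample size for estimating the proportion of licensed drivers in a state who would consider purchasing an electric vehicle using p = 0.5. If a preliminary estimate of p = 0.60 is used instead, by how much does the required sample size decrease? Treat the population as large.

Conservative (p = 0.5): n = 1.96² × 0.25 / 0.018² ≈ 2964.20 → 2965.
Using p = 0.60: p(1−p) = 0.2400, so n = 1.96² × 0.2400 / 0.018² ≈ 2845.63 → 2846.
Reduction: 2965 − 2846 = 119.

119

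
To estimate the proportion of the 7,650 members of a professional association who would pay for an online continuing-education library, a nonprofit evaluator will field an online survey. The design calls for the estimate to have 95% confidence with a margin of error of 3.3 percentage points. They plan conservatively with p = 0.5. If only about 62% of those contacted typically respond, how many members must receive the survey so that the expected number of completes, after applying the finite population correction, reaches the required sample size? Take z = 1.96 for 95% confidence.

1276

Completed interviews needed (unadjusted): n₀ = 1.96² × 0.2500 / 0.033² ≈ 881.91 → 882.
FPC for N = 7,650: n = 882 / (1 + 881/7650) = 882 / 1.1152 ≈ 790.92 → 791.
At a 62% response rate, contacts needed = 791 / 0.62 ≈ 1275.81 → 1276.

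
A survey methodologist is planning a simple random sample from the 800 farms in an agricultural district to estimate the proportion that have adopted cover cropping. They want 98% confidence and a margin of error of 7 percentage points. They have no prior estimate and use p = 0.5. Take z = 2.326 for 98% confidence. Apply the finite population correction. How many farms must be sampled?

206

Unadjusted: n₀ = 2.326² × 0.50 × 0.50 / 0.070² ≈ 276.03, so n₀ = 277.
Finite population correction with N = 800: n = n₀ / (1 + (n₀−1)/N) = 277 / (1 + 276/800) = 277 / 1.3450 ≈ 205.95.
Rounding up, n = 206.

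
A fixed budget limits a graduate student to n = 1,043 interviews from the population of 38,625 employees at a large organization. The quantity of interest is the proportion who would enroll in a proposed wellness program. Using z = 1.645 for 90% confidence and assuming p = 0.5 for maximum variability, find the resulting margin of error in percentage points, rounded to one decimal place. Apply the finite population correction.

2.5

Finite-population factor: (N−n)/(N−1) = (38625−1043)/(38625−1) = 0.9730.
SE(p̂) = √[p(1−p)/n · (N−n)/(N−1)] = √[0.2500/1043 × 0.9730] = 0.01527.
E = z × SE = 1.645 × 0.01527 = 0.02512 ≈ 2.5 percentage points.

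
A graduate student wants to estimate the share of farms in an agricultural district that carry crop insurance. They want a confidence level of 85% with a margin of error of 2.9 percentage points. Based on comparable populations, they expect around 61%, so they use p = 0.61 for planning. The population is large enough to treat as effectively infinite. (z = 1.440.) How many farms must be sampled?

587

With p = 0.61, p(1−p) = 0.2379.
n = z²·p(1−p)/E² = 1.440² × 0.2379 / 0.029² = 2.0736 × 0.2379 / 0.000841 ≈ 586.57.
Rounding up gives n = 587.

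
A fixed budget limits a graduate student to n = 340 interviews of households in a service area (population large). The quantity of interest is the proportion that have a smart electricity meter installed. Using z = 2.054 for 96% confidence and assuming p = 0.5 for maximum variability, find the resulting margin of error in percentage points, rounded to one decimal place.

5.6

SE(p̂) = √[p(1−p)/n] = √[0.2500/340] = 0.02712.
E = z × SE = 2.054 × 0.02712 = 0.05570, or 5.6 percentage points.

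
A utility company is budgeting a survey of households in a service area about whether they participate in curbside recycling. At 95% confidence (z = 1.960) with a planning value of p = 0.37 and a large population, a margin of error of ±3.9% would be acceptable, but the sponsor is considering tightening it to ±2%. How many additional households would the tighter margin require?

At ±3.9%: n = 1.960² × 0.2331 / 0.039² ≈ 588.74 → 589.
At ±2%: n = 1.960² × 0.2331 / 0.020² ≈ 2238.69 → 2239.
Additional respondents: 2239 − 589 = 1650.

1650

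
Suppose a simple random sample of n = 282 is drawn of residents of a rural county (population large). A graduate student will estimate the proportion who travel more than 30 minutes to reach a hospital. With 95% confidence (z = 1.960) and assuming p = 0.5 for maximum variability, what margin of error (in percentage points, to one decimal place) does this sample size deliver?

5.8

SE(p̂) = √[p(1−p)/n] = √[0.2500/282] = 0.02977.
E = z × SE = 1.960 × 0.02977 = 0.05836, or 5.8 percentage points.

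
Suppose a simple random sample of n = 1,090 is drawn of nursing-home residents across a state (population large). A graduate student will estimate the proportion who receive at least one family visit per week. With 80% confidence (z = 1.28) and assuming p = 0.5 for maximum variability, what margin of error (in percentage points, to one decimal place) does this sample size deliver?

SE(p̂) = √[p(1−p)/n] = √[0.2500/1090] = 0.01514.
E = z × SE = 1.28 × 0.01514 = 0.01939, or 1.9 percentage points.

1.9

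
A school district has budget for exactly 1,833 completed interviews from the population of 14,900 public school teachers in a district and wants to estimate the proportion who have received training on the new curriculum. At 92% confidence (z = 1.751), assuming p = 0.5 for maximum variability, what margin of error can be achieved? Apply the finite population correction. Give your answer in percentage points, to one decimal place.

Finite-population factor: (N−n)/(N−1) = (14900−1833)/(14900−1) = 0.8770.
SE(p̂) = √[p(1−p)/n · (N−n)/(N−1)] = √[0.2500/1833 × 0.8770] = 0.01094.
E = z × SE = 1.751 × 0.01094 = 0.01915 ≈ 1.9 percentage points.

1.9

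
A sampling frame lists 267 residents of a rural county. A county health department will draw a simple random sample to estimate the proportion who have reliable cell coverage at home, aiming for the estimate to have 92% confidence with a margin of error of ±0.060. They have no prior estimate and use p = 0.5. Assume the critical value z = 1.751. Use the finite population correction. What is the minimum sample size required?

119

Unadjusted: n₀ = 1.751² × 0.50 × 0.50 / 0.060² ≈ 212.92, so n₀ = 213.
Finite population correction with N = 267: n = n₀ / (1 + (n₀−1)/N) = 213 / (1 + 212/267) = 213 / 1.7940 ≈ 118.73.
Rounding up, n = 119.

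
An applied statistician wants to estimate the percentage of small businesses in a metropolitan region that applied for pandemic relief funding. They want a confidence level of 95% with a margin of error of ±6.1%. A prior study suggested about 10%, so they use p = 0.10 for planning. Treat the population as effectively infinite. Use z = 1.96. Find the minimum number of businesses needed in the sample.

With p = 0.10, p(1−p) = 0.0900.
n = z²·p(1−p)/E² = 1.96² × 0.0900 / 0.061² = 3.8416 × 0.0900 / 0.003721 ≈ 92.92.
Rounding up gives n = 93.

93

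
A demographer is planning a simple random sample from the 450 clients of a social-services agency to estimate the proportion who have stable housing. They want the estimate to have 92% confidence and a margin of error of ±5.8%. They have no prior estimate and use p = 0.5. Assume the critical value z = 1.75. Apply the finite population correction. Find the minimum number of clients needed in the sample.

152

Unadjusted: n₀ = 1.75² × 0.50 × 0.50 / 0.058² ≈ 227.59, so n₀ = 228.
Finite population correction with N = 450: n = n₀ / (1 + (n₀−1)/N) = 228 / (1 + 227/450) = 228 / 1.5044 ≈ 151.55.
Rounding up, n = 152.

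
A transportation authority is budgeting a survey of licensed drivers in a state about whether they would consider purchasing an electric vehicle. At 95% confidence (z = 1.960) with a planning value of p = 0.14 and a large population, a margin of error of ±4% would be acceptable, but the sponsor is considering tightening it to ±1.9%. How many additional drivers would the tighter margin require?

At ±4%: n = 1.960² × 0.1204 / 0.040² ≈ 289.08 → 290.
At ±1.9%: n = 1.960² × 0.1204 / 0.019² ≈ 1281.24 → 1282.
Additional respondents: 1282 − 290 = 992.

992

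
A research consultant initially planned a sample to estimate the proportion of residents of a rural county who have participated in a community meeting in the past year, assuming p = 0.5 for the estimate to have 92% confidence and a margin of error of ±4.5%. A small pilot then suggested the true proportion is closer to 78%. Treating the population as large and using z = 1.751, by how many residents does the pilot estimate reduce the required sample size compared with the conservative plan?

Conservative (p = 0.5): n = 1.751² × 0.25 / 0.045² ≈ 378.52 → 379.
Using p = 0.78: p(1−p) = 0.1716, so n = 1.751² × 0.1716 / 0.045² ≈ 259.82 → 260.
Reduction: 379 − 260 = 119.

119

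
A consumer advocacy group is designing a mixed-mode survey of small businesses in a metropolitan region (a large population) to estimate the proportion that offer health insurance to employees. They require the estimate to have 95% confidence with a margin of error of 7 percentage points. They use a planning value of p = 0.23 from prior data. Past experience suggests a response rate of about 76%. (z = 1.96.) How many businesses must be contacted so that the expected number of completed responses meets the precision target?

Completed interviews needed: n₀ = 1.96² × 0.1771 / 0.070² ≈ 138.85 → 139.
At a 76% response rate, contacts needed = 139 / 0.76 ≈ 182.89 → 183.

183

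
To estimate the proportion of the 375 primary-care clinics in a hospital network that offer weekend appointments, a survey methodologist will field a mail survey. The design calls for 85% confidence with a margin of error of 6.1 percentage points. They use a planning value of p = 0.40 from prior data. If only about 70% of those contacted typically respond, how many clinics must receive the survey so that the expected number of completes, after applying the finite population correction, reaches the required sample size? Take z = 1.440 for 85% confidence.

Completed interviews needed (unadjusted): n₀ = 1.440² × 0.2400 / 0.061² ≈ 133.74 → 134.
FPC for N = 375: n = 134 / (1 + 133/375) = 134 / 1.3547 ≈ 98.92 → 99.
At a 70% response rate, contacts needed = 99 / 0.70 ≈ 141.43 → 142.

142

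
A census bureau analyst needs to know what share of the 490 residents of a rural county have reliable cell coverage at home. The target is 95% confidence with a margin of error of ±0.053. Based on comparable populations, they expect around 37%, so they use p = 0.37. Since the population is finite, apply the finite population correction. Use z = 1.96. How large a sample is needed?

Unadjusted: n₀ = 1.96² × 0.37 × 0.63 / 0.053² ≈ 318.79, so n₀ = 319.
Finite population correction with N = 490: n = n₀ / (1 + (n₀−1)/N) = 319 / (1 + 318/490) = 319 / 1.6490 ≈ 193.45.
Rounding up, n = 194.

194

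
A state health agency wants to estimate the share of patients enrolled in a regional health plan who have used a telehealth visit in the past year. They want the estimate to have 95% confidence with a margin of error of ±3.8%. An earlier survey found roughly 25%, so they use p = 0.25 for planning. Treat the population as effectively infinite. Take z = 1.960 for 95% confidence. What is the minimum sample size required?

With p = 0.25, p(1−p) = 0.1875.
n = z²·p(1−p)/E² = 1.960² × 0.1875 / 0.038² = 3.8416 × 0.1875 / 0.001444 ≈ 498.82.
Rounding up gives n = 499.

499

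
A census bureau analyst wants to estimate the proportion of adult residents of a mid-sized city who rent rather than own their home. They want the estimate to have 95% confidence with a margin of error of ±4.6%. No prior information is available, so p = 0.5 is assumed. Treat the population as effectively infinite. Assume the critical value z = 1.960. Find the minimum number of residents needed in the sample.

454

With p = 0.5, p(1−p) = 0.25.
n = z²·p(1−p)/E² = 1.960² × 0.2500 / 0.046² = 3.8416 × 0.2500 / 0.002116 ≈ 453.88.
Rounding up gives n = 454.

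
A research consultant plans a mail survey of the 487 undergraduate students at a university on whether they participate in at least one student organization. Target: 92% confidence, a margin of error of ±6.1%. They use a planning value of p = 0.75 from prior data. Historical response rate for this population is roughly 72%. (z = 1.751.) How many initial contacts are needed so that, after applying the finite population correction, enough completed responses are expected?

Completed interviews needed (unadjusted): n₀ = 1.751² × 0.1875 / 0.061² ≈ 154.49 → 155.
FPC for N = 487: n = 155 / (1 + 154/487) = 155 / 1.3162 ≈ 117.76 → 118.
At a 72% response rate, contacts needed = 118 / 0.72 ≈ 163.89 → 164.

164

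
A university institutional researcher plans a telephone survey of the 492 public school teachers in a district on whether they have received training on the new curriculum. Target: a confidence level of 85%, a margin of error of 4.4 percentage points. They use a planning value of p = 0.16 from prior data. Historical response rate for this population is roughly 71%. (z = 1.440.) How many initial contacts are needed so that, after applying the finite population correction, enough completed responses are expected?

Completed interviews needed (unadjusted): n₀ = 1.440² × 0.1344 / 0.044² ≈ 143.95 → 144.
FPC for N = 492: n = 144 / (1 + 143/492) = 144 / 1.2907 ≈ 111.57 → 112.
At a 71% response rate, contacts needed = 112 / 0.71 ≈ 157.75 → 158.

158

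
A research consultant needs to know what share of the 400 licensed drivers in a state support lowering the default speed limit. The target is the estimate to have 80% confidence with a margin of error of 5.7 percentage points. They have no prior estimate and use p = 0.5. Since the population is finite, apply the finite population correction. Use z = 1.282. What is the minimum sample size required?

Unadjusted: n₀ = 1.282² × 0.50 × 0.50 / 0.057² ≈ 126.46, so n₀ = 127.
Finite population correction with N = 400: n = n₀ / (1 + (n₀−1)/N) = 127 / (1 + 126/400) = 127 / 1.3150 ≈ 96.58.
Rounding up, n = 97.

97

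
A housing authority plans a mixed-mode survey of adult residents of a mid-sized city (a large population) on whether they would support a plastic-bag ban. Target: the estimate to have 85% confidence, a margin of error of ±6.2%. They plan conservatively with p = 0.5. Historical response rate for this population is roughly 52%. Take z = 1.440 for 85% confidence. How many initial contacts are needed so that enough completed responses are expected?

Completed interviews needed: n₀ = 1.440² × 0.2500 / 0.062² ≈ 134.86 → 135.
At a 52% response rate, contacts needed = 135 / 0.52 ≈ 259.62 → 260.

260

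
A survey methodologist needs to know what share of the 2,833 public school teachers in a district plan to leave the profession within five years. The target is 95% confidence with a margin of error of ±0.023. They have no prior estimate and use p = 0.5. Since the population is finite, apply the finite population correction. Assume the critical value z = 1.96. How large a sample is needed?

1107

Unadjusted: n₀ = 1.96² × 0.50 × 0.50 / 0.023² ≈ 1815.50, so n₀ = 1816.
Finite population correction with N = 2,833: n = n₀ / (1 + (n₀−1)/N) = 1816 / (1 + 1815/2833) = 1816 / 1.6407 ≈ 1106.87.
Rounding up, n = 1107.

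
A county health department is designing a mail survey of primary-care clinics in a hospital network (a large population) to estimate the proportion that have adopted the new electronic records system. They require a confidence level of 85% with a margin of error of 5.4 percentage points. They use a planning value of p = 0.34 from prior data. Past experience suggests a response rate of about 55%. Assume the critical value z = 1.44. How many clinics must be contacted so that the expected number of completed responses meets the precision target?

Completed interviews needed: n₀ = 1.44² × 0.2244 / 0.054² ≈ 159.57 → 160.
At a 55% response rate, contacts needed = 160 / 0.55 ≈ 290.91 → 291.

291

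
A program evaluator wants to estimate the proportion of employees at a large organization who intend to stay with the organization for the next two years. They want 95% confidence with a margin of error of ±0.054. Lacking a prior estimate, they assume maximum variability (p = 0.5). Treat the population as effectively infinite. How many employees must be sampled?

For 95% confidence, z = 1.960.
With p = 0.5, p(1−p) = 0.25.
n = z²·p(1−p)/E² = 1.960² × 0.2500 / 0.054² = 3.8416 × 0.2500 / 0.002916 ≈ 329.36.
Rounding up gives n = 330.

330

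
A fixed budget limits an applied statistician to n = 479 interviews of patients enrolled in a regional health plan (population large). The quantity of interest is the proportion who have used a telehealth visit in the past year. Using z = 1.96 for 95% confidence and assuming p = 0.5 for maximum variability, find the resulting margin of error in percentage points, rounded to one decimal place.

4.5

SE(p̂) = √[p(1−p)/n] = √[0.2500/479] = 0.02285.
E = z × SE = 1.96 × 0.02285 = 0.04478, or 4.5 percentage points.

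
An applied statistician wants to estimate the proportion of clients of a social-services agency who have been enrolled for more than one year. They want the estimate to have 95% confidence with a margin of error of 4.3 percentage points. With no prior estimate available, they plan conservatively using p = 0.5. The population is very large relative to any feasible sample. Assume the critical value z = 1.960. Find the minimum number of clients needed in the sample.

520

With p = 0.5, p(1−p) = 0.25.
n = z²·p(1−p)/E² = 1.960² × 0.2500 / 0.043² = 3.8416 × 0.2500 / 0.001849 ≈ 519.42.
Rounding up gives n = 520.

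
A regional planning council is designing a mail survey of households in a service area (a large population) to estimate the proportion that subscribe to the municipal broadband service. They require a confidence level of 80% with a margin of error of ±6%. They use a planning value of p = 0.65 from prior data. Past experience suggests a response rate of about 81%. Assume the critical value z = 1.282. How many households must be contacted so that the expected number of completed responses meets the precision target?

129

Completed interviews needed: n₀ = 1.282² × 0.2275 / 0.060² ≈ 103.86 → 104.
At an 81% response rate, contacts needed = 104 / 0.81 ≈ 128.40 → 129.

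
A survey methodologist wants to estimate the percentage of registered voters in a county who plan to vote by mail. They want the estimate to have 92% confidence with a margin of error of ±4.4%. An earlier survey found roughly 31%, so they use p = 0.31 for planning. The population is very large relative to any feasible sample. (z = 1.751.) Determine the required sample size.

339

With p = 0.31, p(1−p) = 0.2139.
n = z²·p(1−p)/E² = 1.751² × 0.2139 / 0.044² = 3.0660 × 0.2139 / 0.001936 ≈ 338.75.
Rounding up gives n = 339.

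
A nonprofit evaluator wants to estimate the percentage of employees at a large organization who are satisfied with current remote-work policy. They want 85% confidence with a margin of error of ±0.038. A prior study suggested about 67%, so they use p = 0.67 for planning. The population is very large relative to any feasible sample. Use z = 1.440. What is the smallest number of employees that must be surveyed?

With p = 0.67, p(1−p) = 0.2211.
n = z²·p(1−p)/E² = 1.440² × 0.2211 / 0.038² = 2.0736 × 0.2211 / 0.001444 ≈ 317.50.
Rounding up gives n = 318.

318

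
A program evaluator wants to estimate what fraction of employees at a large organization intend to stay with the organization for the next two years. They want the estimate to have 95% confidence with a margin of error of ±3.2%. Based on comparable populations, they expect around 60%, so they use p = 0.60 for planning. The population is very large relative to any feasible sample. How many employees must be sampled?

901

For 95% confidence, z = 1.960.
With p = 0.60, p(1−p) = 0.2400.
n = z²·p(1−p)/E² = 1.960² × 0.2400 / 0.032² = 3.8416 × 0.2400 / 0.001024 ≈ 900.38.
Rounding up gives n = 901.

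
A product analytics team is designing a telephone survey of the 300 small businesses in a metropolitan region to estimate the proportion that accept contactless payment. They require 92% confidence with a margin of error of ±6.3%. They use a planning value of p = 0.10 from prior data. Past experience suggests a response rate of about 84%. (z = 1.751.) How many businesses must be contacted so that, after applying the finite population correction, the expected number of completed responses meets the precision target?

Completed interviews needed (unadjusted): n₀ = 1.751² × 0.0900 / 0.063² ≈ 69.52 → 70.
FPC for N = 300: n = 70 / (1 + 69/300) = 70 / 1.2300 ≈ 56.91 → 57.
At an 84% response rate, contacts needed = 57 / 0.84 ≈ 67.86 → 68.

68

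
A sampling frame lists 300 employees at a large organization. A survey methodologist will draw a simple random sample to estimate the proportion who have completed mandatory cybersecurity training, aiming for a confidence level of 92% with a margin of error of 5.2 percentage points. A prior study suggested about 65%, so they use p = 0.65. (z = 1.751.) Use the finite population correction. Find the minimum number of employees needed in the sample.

139

Unadjusted: n₀ = 1.751² × 0.65 × 0.35 / 0.052² ≈ 257.96, so n₀ = 258.
Finite population correction with N = 300: n = n₀ / (1 + (n₀−1)/N) = 258 / (1 + 257/300) = 258 / 1.8567 ≈ 138.96.
Rounding up, n = 139.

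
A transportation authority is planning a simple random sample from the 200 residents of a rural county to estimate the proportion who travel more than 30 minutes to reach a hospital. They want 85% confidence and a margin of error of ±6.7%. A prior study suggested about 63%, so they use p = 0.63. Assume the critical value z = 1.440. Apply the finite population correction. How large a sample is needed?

71

Unadjusted: n₀ = 1.440² × 0.63 × 0.37 / 0.067² ≈ 107.68, so n₀ = 108.
Finite population correction with N = 200: n = n₀ / (1 + (n₀−1)/N) = 108 / (1 + 107/200) = 108 / 1.5350 ≈ 70.36.
Rounding up, n = 71.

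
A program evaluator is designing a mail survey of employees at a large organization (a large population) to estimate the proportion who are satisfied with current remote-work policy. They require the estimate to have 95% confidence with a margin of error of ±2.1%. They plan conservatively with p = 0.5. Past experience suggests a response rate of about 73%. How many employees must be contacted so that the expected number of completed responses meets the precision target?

2984

For 95% confidence, z = 1.96.
Completed interviews needed: n₀ = 1.96² × 0.2500 / 0.021² ≈ 2177.78 → 2178.
At a 73% response rate, contacts needed = 2178 / 0.73 ≈ 2983.56 → 2984.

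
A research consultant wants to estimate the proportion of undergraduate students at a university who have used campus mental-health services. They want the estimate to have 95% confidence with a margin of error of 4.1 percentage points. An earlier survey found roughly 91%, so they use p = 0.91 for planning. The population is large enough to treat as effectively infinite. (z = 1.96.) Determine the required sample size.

With p = 0.91, p(1−p) = 0.0819.
n = z²·p(1−p)/E² = 1.96² × 0.0819 / 0.041² = 3.8416 × 0.0819 / 0.001681 ≈ 187.17.
Rounding up gives n = 188.

188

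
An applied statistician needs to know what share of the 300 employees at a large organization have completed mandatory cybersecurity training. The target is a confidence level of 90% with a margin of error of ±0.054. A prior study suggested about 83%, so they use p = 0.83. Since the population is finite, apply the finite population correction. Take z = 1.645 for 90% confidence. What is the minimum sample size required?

Unadjusted: n₀ = 1.645² × 0.83 × 0.17 / 0.054² ≈ 130.94, so n₀ = 131.
Finite population correction with N = 300: n = n₀ / (1 + (n₀−1)/N) = 131 / (1 + 130/300) = 131 / 1.4333 ≈ 91.40.
Rounding up, n = 92.

92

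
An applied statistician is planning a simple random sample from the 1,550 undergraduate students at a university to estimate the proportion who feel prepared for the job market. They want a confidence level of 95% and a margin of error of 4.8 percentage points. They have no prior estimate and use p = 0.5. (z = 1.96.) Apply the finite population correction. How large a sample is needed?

329

Unadjusted: n₀ = 1.96² × 0.50 × 0.50 / 0.048² ≈ 416.84, so n₀ = 417.
Finite population correction with N = 1,550: n = n₀ / (1 + (n₀−1)/N) = 417 / (1 + 416/1550) = 417 / 1.2684 ≈ 328.76.
Rounding up, n = 329.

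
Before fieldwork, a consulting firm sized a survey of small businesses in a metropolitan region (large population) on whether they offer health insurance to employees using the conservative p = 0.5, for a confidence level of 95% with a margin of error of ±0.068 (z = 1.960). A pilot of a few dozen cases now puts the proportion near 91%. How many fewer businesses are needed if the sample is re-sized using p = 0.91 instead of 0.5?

Conservative (p = 0.5): n = 1.960² × 0.25 / 0.068² ≈ 207.70 → 208.
Using p = 0.91: p(1−p) = 0.0819, so n = 1.960² × 0.0819 / 0.068² ≈ 68.04 → 69.
Reduction: 208 − 69 = 139.

139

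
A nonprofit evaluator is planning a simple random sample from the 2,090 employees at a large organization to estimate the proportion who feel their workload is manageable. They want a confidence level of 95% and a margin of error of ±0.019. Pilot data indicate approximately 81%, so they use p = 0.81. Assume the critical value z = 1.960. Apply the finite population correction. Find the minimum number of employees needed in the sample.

Unadjusted: n₀ = 1.960² × 0.81 × 0.19 / 0.019² ≈ 1637.73, so n₀ = 1638.
Finite population correction with N = 2,090: n = n₀ / (1 + (n₀−1)/N) = 1638 / (1 + 1637/2090) = 1638 / 1.7833 ≈ 918.55.
Rounding up, n = 919.

919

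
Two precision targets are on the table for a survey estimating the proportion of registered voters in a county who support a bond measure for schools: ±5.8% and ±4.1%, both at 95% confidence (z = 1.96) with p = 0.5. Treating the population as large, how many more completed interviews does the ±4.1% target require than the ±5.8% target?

At ±5.8%: n = 1.96² × 0.2500 / 0.058² ≈ 285.49 → 286.
At ±4.1%: n = 1.96² × 0.2500 / 0.041² ≈ 571.33 → 572.
Additional respondents: 572 − 286 = 286.

286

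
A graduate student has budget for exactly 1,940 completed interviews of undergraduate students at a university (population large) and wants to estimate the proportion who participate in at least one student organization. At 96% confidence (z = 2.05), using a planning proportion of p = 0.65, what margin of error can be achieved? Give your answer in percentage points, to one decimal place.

SE(p̂) = √[p(1−p)/n] = √[0.2275/1940] = 0.01083.
E = z × SE = 2.05 × 0.01083 = 0.02220, or 2.2 percentage points.

2.2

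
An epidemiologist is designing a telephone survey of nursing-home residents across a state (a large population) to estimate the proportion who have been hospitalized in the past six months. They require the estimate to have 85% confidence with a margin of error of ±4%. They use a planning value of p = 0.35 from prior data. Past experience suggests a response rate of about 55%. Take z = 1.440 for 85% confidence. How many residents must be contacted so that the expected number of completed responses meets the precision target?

Completed interviews needed: n₀ = 1.440² × 0.2275 / 0.040² ≈ 294.84 → 295.
At a 55% response rate, contacts needed = 295 / 0.55 ≈ 536.36 → 537.

537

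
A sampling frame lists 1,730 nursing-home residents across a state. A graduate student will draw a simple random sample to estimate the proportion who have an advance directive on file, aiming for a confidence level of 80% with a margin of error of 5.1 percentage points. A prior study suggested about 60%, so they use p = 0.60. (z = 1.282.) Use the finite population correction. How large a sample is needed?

140

Unadjusted: n₀ = 1.282² × 0.60 × 0.40 / 0.051² ≈ 151.65, so n₀ = 152.
Finite population correction with N = 1,730: n = n₀ / (1 + (n₀−1)/N) = 152 / (1 + 151/1730) = 152 / 1.0873 ≈ 139.80.
Rounding up, n = 140.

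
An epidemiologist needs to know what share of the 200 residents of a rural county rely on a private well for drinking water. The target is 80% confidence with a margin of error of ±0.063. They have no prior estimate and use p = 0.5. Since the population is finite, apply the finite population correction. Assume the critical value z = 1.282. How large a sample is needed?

Unadjusted: n₀ = 1.282² × 0.50 × 0.50 / 0.063² ≈ 103.52, so n₀ = 104.
Finite population correction with N = 200: n = n₀ / (1 + (n₀−1)/N) = 104 / (1 + 103/200) = 104 / 1.5150 ≈ 68.65.
Rounding up, n = 69.

69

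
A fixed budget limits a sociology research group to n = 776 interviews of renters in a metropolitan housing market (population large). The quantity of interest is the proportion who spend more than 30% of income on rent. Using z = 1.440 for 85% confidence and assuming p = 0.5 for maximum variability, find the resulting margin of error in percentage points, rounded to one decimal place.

SE(p̂) = √[p(1−p)/n] = √[0.2500/776] = 0.01795.
E = z × SE = 1.440 × 0.01795 = 0.02585, or 2.6 percentage points.

2.6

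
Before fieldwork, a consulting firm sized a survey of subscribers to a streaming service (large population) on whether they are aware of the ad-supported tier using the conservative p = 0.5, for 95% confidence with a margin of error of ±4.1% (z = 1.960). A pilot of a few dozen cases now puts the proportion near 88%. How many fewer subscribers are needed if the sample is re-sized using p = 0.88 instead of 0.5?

Conservative (p = 0.5): n = 1.960² × 0.25 / 0.041² ≈ 571.33 → 572.
Using p = 0.88: p(1−p) = 0.1056, so n = 1.960² × 0.1056 / 0.041² ≈ 241.33 → 242.
Reduction: 572 − 242 = 330.

330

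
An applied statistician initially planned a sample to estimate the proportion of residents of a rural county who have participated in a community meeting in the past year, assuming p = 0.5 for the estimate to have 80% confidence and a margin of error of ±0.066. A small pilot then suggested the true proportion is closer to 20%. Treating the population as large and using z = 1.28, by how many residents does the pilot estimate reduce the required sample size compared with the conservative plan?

34

Conservative (p = 0.5): n = 1.28² × 0.25 / 0.066² ≈ 94.03 → 95.
Using p = 0.20: p(1−p) = 0.1600, so n = 1.28² × 0.1600 / 0.066² ≈ 60.18 → 61.
Reduction: 95 − 61 = 34.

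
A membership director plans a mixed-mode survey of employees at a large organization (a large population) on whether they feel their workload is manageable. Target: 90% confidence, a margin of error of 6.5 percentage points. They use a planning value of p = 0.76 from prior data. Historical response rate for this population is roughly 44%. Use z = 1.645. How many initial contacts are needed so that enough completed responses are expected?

266

Completed interviews needed: n₀ = 1.645² × 0.1824 / 0.065² ≈ 116.82 → 117.
At a 44% response rate, contacts needed = 117 / 0.44 ≈ 265.91 → 266.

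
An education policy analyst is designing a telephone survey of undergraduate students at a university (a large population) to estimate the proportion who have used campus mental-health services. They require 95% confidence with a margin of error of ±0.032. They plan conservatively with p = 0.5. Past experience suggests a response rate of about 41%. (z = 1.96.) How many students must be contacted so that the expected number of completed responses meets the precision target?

2288

Completed interviews needed: n₀ = 1.96² × 0.2500 / 0.032² ≈ 937.89 → 938.
At a 41% response rate, contacts needed = 938 / 0.41 ≈ 2287.80 → 2288.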